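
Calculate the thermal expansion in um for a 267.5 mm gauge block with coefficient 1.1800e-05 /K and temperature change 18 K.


dL = L * alpha * dT
= 267.5 * 1.1800e-05 * 18
= 0.0568170 mm
dL_um = 0.0568170 * 1000 = 56.8170 um

56.8170


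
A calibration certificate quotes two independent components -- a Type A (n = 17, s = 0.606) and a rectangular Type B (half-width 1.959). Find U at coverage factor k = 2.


u_A = s / sqrt(n) = 0.606 / sqrt(17) = 0.14697659
u_B = half_width / sqrt(3) = 1.959 / sqrt(3) = 1.1310292
uc = sqrt(u_A^2 + u_B^2) = sqrt(0.14697659^2 + 1.1310292^2) = 1.140539
U = k * uc = 2 * 1.140539
U = 2.2811

2.2811


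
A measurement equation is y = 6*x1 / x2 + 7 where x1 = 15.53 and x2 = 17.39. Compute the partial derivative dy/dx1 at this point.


y = 6*x1 / x2 + 7
dy/dx1 = 6/x2
Evaluate at x2 = 17.39: c1 = 6 / 17.39
c1 = 0.3450

0.3450


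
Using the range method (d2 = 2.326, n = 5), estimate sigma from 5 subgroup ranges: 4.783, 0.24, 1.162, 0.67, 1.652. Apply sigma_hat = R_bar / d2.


R_bar = (4.783 + 0.24 + 1.162 + 0.67 + 1.652) / 5
R_bar = 8.507 / 5 = 1.7014
sigma_hat = R_bar / d2 = 1.7014 / 2.326 = 0.7315

0.7315


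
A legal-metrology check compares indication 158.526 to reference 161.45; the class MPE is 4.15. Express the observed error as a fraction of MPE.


e = indication - reference = 158.526 - 161.45 = -2.9240
|e| = 2.9240
ratio = |e| / MPE = 2.9240 / 4.15
ratio = 0.7046

0.7046


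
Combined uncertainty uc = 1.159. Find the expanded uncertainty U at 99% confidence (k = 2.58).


U = k * uc
U = 2.58 * 1.159
U = 2.9902

2.9902


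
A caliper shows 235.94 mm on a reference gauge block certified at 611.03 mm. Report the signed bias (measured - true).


Systematic error = measured - true
= 235.94 - 611.03
= -375.0900

-375.0900


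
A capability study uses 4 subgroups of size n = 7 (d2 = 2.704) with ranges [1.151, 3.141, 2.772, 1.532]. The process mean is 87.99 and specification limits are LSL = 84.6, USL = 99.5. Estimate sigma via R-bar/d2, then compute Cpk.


R_bar = (1.151 + 3.141 + 2.772 + 1.532) / 4 = 2.149
sigma = R_bar / d2 = 2.149 / 2.704 = 0.79474852
Cp = (USL - LSL)/(6*sigma) = (99.5 - 84.6)/(6*0.79474852) = 3.1247
Cpu = (99.5 - 87.99)/(3*0.79474852) = 4.8275
Cpl = (87.99 - 84.6)/(3*0.79474852) = 1.4218
Cpk = min(Cpu, Cpl) = 1.4218

1.4218


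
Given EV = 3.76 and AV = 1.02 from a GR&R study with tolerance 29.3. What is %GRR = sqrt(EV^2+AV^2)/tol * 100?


GRR = sqrt(EV^2 + AV^2) = sqrt(3.76^2 + 1.02^2) = 3.8958953
%GRR = GRR / tol * 100 = 3.8958953 / 29.3 * 100
%GRR = 13.2966

13.2966


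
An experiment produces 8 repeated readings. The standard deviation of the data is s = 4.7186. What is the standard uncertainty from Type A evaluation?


u_A = s / sqrt(n)
u_A = 4.7186 / sqrt(8)
u_A = 4.7186 / 2.8284271
u_A = 1.6683

1.6683


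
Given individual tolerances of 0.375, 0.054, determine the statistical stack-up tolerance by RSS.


RSS = sqrt(0.375^2 + 0.054^2)
= sqrt(0.143541)
= 0.3789

0.3789


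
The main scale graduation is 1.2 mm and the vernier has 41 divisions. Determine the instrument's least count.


LC = MSD / n_div
= 1.2 / 41
= 0.0293

0.0293


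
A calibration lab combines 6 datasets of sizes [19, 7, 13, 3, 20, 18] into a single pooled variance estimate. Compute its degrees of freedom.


nu = sum_i (n_i - 1)
nu = ((19 - 1) + (7 - 1) + (13 - 1) + (3 - 1) + (20 - 1) + (18 - 1))
nu = 18 + 6 + 12 + 2 + 19 + 17
nu = 74

74


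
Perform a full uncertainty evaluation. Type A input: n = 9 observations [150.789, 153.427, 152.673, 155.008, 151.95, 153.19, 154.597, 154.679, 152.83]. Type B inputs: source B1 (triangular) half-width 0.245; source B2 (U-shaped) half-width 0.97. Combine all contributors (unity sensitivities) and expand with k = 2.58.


mean = (150.789 + 153.427 + 152.673 + 155.008 + 151.95 + 153.19 + 154.597 + 154.679 + 152.83) / 9 = 153.2381111
s = sqrt(sum((x - mean)^2)/(n-1)) = 1.3800598
u_A = s / sqrt(n) = 1.3800598 / sqrt(9) = 0.46001993
u_B1 = 0.245 / sqrt(6) = 0.10002083
u_B2 = 0.97 / sqrt(2) = 0.68589358
uc = sqrt(0.46001993^2 + 0.10002083^2 + 0.68589358^2) = 0.83190895
U = k * uc = 2.58 * 0.83190895
U = 2.1463

2.1463


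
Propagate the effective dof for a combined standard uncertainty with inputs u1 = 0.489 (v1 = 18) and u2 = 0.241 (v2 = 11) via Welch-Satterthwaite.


uc = sqrt(u1^2 + u2^2) = sqrt(0.489^2 + 0.241^2) = 0.54516236
v_eff = uc^4 / (u1^4/v1 + u2^4/v2)
= 0.54516236^4 / (0.489^4/18 + 0.241^4/11)
= 0.088329028 / 0.0034832759
v_eff = 25.3580

25.3580


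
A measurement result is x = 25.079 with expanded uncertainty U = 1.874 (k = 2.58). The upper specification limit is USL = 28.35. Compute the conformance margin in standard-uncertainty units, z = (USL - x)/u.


u = U / k = 1.874 / 2.58 = 0.72635659
margin = |USL - x| = |28.35 - 25.079| = 3.271
z = margin / u = 3.271 / 0.72635659
z = 4.5033

4.5033


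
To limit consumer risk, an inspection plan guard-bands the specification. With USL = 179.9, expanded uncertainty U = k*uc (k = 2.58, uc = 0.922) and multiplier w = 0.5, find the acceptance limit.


U = k * uc = 2.58 * 0.922 = 2.37876
guard band g = w * U = 0.5 * 2.37876 = 1.18938
AL = USL - g = 179.9 - 1.18938
AL = 178.7106

178.7106


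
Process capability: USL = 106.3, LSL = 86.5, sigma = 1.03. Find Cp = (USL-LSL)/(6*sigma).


Cp = (USL - LSL) / (6 * sigma)
= (106.3 - 86.5) / (6 * 1.03)
= 19.8000 / 6.1800
= 3.2039

3.2039


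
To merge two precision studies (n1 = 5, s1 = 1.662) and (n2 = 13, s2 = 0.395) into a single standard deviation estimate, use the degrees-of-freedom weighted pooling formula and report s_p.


s_p = sqrt(((n1-1)*s1^2 + (n2-1)*s2^2) / (n1+n2-2))
numerator = (5-1)*1.662^2 + (13-1)*0.395^2 = 11.048976 + 1.8723 = 12.921276
denominator = 5 + 13 - 2 = 16
s_p^2 = 12.921276 / 16 = 0.80757975
s_p = sqrt(0.80757975) = 0.8987

0.8987


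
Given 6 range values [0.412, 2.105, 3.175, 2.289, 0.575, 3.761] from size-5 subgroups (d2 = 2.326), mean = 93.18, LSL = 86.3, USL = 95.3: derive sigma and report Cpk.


R_bar = (0.412 + 2.105 + 3.175 + 2.289 + 0.575 + 3.761) / 6 = 2.0528333
sigma = R_bar / d2 = 2.0528333 / 2.326 = 0.88255946
Cp = (USL - LSL)/(6*sigma) = (95.3 - 86.3)/(6*0.88255946) = 1.6996
Cpu = (95.3 - 93.18)/(3*0.88255946) = 0.8007
Cpl = (93.18 - 86.3)/(3*0.88255946) = 2.5985
Cpk = min(Cpu, Cpl) = 0.8007

0.8007


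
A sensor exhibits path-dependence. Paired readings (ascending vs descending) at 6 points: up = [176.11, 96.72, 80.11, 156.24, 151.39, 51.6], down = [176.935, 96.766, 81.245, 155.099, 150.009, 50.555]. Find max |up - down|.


|176.11 - 176.935| = 0.8250
|96.72 - 96.766| = 0.0460
|80.11 - 81.245| = 1.1350
|156.24 - 155.099| = 1.1410
|151.39 - 150.009| = 1.3810
|51.6 - 50.555| = 1.0450
hysteresis = max(diffs) = 1.3810

1.3810


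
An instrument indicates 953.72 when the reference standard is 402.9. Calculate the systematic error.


Systematic error = measured - true
= 953.72 - 402.9
= 550.8200

550.8200


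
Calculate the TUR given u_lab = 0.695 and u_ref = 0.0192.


TUR = u_lab / u_ref
= 0.695 / 0.0192
= 36.1979

36.1979


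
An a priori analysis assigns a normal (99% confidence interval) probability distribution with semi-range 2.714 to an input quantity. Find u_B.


u_B = half_width / 2.576
u_B = 2.714 / 2.576
u_B = 1.0536

1.0536


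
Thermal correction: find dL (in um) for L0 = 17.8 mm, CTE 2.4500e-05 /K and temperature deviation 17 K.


dL = L * alpha * dT
= 17.8 * 2.4500e-05 * 17
= 0.0074137 mm
dL_um = 0.0074137 * 1000 = 7.4137 um

7.4137


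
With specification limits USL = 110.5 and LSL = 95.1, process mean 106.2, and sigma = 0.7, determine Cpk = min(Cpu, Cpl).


Cpu = (USL - mean) / (3*sigma) = (110.5 - 106.2) / (3*0.7) = 2.0476
Cpl = (mean - LSL) / (3*sigma) = (106.2 - 95.1) / (3*0.7) = 5.2857
Cpk = min(Cpu, Cpl) = 2.0476

2.0476


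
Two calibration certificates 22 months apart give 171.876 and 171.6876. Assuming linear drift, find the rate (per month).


rate = (v2 - v1) / months
= (171.6876 - 171.876) / 22
= -0.1884 / 22
= -0.0086

-0.0086


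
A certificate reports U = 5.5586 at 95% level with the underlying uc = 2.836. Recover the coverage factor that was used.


k = U / uc
k = 5.5586 / 2.836
k = 1.96

1.96


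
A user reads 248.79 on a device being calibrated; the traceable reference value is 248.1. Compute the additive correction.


Correction = standard - reading
= 248.1 - 248.79
= -0.6900

-0.6900


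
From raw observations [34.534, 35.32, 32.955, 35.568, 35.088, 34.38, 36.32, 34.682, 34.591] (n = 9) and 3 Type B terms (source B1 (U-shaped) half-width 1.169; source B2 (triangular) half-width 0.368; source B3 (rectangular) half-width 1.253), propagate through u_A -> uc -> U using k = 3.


mean = (34.534 + 35.32 + 32.955 + 35.568 + 35.088 + 34.38 + 36.32 + 34.682 + 34.591) / 9 = 34.82644444
s = sqrt(sum((x - mean)^2)/(n-1)) = 0.93247388
u_A = s / sqrt(n) = 0.93247388 / sqrt(9) = 0.31082463
u_B1 = 1.169 / sqrt(2) = 0.82660783
u_B2 = 0.368 / sqrt(6) = 0.15023537
u_B3 = 1.253 / sqrt(3) = 0.72341989
uc = sqrt(0.31082463^2 + 0.82660783^2 + 0.15023537^2 + 0.72341989^2) = 1.1514337
U = k * uc = 3 * 1.1514337
U = 3.4543

3.4543


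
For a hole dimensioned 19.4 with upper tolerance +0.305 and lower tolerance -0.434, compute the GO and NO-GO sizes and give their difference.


GO = nominal - lower_tol (smallest hole = maximum material condition)
GO = 19.4 - 0.434 = 18.966
NO-GO = nominal + upper_tol (largest hole = least material condition)
NO-GO = 19.4 + 0.305 = 19.705
spread = NO-GO - GO = 19.705 - 18.966 = 0.7390

0.7390


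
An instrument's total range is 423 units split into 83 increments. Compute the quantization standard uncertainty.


resolution = range / divisions
resolution = 423 / 83 = 5.0963855
u_res = resolution / (2*sqrt(3))
u_res = 5.0963855 / 3.4641016
u_res = 1.4712

1.4712


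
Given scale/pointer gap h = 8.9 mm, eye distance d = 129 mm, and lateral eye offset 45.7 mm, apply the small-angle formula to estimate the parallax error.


error = h * offset / d
= 8.9 * 45.7 / 129
= 3.1529

3.1529


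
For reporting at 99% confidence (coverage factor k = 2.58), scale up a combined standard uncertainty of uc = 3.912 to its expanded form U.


U = k * uc
U = 2.58 * 3.912
U = 10.0930

10.0930


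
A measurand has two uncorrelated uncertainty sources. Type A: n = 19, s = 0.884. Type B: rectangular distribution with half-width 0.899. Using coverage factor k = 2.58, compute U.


u_A = s / sqrt(n) = 0.884 / sqrt(19) = 0.20280351
u_B = half_width / sqrt(3) = 0.899 / sqrt(3) = 0.51903789
uc = sqrt(u_A^2 + u_B^2) = sqrt(0.20280351^2 + 0.51903789^2) = 0.55725182
U = k * uc = 2.58 * 0.55725182
U = 1.4377

1.4377


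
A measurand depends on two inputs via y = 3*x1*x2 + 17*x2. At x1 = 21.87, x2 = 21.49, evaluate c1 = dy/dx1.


y = 3*x1*x2 + 17*x2
dy/dx1 = 3*x2
Evaluate at x2 = 21.49: c1 = 3 * 21.49
c1 = 64.4700

64.4700


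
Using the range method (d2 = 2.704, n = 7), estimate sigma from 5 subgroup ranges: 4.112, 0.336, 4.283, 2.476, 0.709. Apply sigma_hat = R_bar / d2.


R_bar = (4.112 + 0.336 + 4.283 + 2.476 + 0.709) / 5
R_bar = 11.916 / 5 = 2.3832
sigma_hat = R_bar / d2 = 2.3832 / 2.704 = 0.8814

0.8814


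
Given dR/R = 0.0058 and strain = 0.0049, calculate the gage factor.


GF = (dR/R) / epsilon
= 0.0058 / 0.0049
= 1.1837

1.1837


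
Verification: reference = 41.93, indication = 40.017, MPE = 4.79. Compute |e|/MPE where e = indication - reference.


e = indication - reference = 40.017 - 41.93 = -1.9130
|e| = 1.9130
ratio = |e| / MPE = 1.9130 / 4.79
ratio = 0.3994

0.3994


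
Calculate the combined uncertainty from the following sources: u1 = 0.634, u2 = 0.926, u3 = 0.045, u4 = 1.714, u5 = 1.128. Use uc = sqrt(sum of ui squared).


uc = sqrt(0.634^2 + 0.926^2 + 0.045^2 + 1.714^2 + 1.128^2)
uc = sqrt(5.471637)
uc = 2.3392

2.3392


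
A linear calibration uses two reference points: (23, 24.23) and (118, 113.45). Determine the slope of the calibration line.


slope = (y2 - y1) / (x2 - x1)
= (113.45 - 24.23) / (118 - 23)
= 89.2200 / 95
= 0.9392

0.9392


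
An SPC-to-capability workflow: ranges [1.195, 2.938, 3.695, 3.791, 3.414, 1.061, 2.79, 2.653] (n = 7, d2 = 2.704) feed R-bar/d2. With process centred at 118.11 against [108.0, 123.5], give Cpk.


R_bar = (1.195 + 2.938 + 3.695 + 3.791 + 3.414 + 1.061 + 2.79 + 2.653) / 8 = 2.692125
sigma = R_bar / d2 = 2.692125 / 2.704 = 0.99560836
Cp = (USL - LSL)/(6*sigma) = (123.5 - 108.0)/(6*0.99560836) = 2.5947
Cpu = (123.5 - 118.11)/(3*0.99560836) = 1.8046
Cpl = (118.11 - 108.0)/(3*0.99560836) = 3.3849
Cpk = min(Cpu, Cpl) = 1.8046

1.8046


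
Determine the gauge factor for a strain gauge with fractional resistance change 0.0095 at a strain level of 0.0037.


GF = (dR/R) / epsilon
= 0.0095 / 0.0037
= 2.5676

2.5676


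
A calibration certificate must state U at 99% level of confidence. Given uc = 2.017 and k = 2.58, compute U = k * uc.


U = k * uc
U = 2.58 * 2.017
U = 5.2039

5.2039


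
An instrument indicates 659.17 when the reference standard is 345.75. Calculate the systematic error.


Systematic error = measured - true
= 659.17 - 345.75
= 313.4200

313.4200


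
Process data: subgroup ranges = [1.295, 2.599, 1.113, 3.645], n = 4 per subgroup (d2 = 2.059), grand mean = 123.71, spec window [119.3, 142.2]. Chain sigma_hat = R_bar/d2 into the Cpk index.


R_bar = (1.295 + 2.599 + 1.113 + 3.645) / 4 = 2.163
sigma = R_bar / d2 = 2.163 / 2.059 = 1.05051
Cp = (USL - LSL)/(6*sigma) = (142.2 - 119.3)/(6*1.05051) = 3.6332
Cpu = (142.2 - 123.71)/(3*1.05051) = 5.8670
Cpl = (123.71 - 119.3)/(3*1.05051) = 1.3993
Cpk = min(Cpu, Cpl) = 1.3993

1.3993


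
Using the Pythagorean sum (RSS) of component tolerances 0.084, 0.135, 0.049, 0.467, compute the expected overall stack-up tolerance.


RSS = sqrt(0.084^2 + 0.135^2 + 0.049^2 + 0.467^2)
= sqrt(0.245771)
= 0.4958

0.4958


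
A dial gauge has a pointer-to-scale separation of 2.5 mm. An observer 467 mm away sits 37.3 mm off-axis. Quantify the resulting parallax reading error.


error = h * offset / d
= 2.5 * 37.3 / 467
= 0.1997

0.1997


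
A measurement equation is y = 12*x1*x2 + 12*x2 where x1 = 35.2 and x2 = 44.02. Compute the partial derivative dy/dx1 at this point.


y = 12*x1*x2 + 12*x2
dy/dx1 = 12*x2
Evaluate at x2 = 44.02: c1 = 12 * 44.02
c1 = 528.2400

528.2400


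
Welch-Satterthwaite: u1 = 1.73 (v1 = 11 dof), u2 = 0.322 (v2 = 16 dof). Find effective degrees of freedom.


uc = sqrt(u1^2 + u2^2) = sqrt(1.73^2 + 0.322^2) = 1.7597113
v_eff = uc^4 / (u1^4/v1 + u2^4/v2)
= 1.7597113^4 / (1.73^4/11 + 0.322^4/16)
= 9.5888316 / 0.81498557
v_eff = 11.7656

11.7656


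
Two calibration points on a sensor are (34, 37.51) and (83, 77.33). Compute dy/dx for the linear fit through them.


slope = (y2 - y1) / (x2 - x1)
= (77.33 - 37.51) / (83 - 34)
= 39.8200 / 49
= 0.8127

0.8127


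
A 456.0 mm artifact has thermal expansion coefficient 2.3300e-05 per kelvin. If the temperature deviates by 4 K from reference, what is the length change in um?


dL = L * alpha * dT
= 456.0 * 2.3300e-05 * 4
= 0.0424992 mm
dL_um = 0.0424992 * 1000 = 42.4992 um

42.4992


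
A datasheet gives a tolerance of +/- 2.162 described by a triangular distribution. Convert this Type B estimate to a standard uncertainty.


u_B = half_width / sqrt(6)
u_B = 2.162 / 2.4494897
u_B = 0.8826

0.8826


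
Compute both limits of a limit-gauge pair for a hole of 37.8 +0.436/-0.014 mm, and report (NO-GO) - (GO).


GO = nominal - lower_tol (smallest hole = maximum material condition)
GO = 37.8 - 0.014 = 37.786
NO-GO = nominal + upper_tol (largest hole = least material condition)
NO-GO = 37.8 + 0.436 = 38.236
spread = NO-GO - GO = 38.236 - 37.786 = 0.4500

0.4500


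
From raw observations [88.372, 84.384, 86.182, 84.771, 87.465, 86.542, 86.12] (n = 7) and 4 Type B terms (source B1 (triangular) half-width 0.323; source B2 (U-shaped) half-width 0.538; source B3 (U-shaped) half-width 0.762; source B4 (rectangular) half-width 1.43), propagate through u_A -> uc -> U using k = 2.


mean = (88.372 + 84.384 + 86.182 + 84.771 + 87.465 + 86.542 + 86.12) / 7 = 86.26228571
s = sqrt(sum((x - mean)^2)/(n-1)) = 1.3996569
u_A = s / sqrt(n) = 1.3996569 / sqrt(7) = 0.52902058
u_B1 = 0.323 / sqrt(6) = 0.1318642
u_B2 = 0.538 / sqrt(2) = 0.38042345
u_B3 = 0.762 / sqrt(2) = 0.53881537
u_B4 = 1.43 / sqrt(3) = 0.82561088
uc = sqrt(0.52902058^2 + 0.1318642^2 + 0.38042345^2 + 0.53881537^2 + 0.82561088^2) = 1.1890872
U = k * uc = 2 * 1.1890872
U = 2.3782

2.3782


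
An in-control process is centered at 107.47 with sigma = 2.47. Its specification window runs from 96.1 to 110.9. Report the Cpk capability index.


Cpu = (USL - mean) / (3*sigma) = (110.9 - 107.47) / (3*2.47) = 0.4629
Cpl = (mean - LSL) / (3*sigma) = (107.47 - 96.1) / (3*2.47) = 1.5344
Cpk = min(Cpu, Cpl) = 0.4629

0.4629


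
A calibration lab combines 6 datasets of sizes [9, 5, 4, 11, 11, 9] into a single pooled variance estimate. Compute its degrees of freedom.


nu = sum_i (n_i - 1)
nu = ((9 - 1) + (5 - 1) + (4 - 1) + (11 - 1) + (11 - 1) + (9 - 1))
nu = 8 + 4 + 3 + 10 + 10 + 8
nu = 43

43


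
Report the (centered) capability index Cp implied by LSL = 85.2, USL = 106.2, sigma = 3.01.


Cp = (USL - LSL) / (6 * sigma)
= (106.2 - 85.2) / (6 * 3.01)
= 21.0000 / 18.0600
= 1.1628

1.1628


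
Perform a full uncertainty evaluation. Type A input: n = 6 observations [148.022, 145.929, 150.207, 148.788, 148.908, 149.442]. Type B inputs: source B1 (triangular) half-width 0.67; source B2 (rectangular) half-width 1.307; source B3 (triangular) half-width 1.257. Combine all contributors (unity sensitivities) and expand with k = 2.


mean = (148.022 + 145.929 + 150.207 + 148.788 + 148.908 + 149.442) / 6 = 148.5493333
s = sqrt(sum((x - mean)^2)/(n-1)) = 1.4747572
u_A = s / sqrt(n) = 1.4747572 / sqrt(6) = 0.60206711
u_B1 = 0.67 / sqrt(6) = 0.27352635
u_B2 = 1.307 / sqrt(3) = 0.7545968
u_B3 = 1.257 / sqrt(6) = 0.5131681
uc = sqrt(0.60206711^2 + 0.27352635^2 + 0.7545968^2 + 0.5131681^2) = 1.1269691
U = k * uc = 2 * 1.1269691
U = 2.2539

2.2539


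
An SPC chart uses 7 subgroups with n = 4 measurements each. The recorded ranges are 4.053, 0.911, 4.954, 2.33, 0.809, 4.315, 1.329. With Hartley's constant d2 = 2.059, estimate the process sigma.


R_bar = (4.053 + 0.911 + 4.954 + 2.33 + 0.809 + 4.315 + 1.329) / 7
R_bar = 18.701 / 7 = 2.6715714
sigma_hat = R_bar / d2 = 2.6715714 / 2.059 = 1.2975

1.2975


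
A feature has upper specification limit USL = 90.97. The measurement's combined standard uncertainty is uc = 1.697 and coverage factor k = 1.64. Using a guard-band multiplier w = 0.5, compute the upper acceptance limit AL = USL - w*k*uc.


U = k * uc = 1.64 * 1.697 = 2.78308
guard band g = w * U = 0.5 * 2.78308 = 1.39154
AL = USL - g = 90.97 - 1.39154
AL = 89.5785

89.5785


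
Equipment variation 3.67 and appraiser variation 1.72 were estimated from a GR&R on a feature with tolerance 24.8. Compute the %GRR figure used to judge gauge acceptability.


GRR = sqrt(EV^2 + AV^2) = sqrt(3.67^2 + 1.72^2) = 4.0530606
%GRR = GRR / tol * 100 = 4.0530606 / 24.8 * 100
%GRR = 16.3430

16.3430


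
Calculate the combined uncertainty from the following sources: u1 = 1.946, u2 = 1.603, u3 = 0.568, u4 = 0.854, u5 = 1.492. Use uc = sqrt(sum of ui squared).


uc = sqrt(1.946^2 + 1.603^2 + 0.568^2 + 0.854^2 + 1.492^2)
uc = sqrt(9.634529)
uc = 3.1040

3.1040


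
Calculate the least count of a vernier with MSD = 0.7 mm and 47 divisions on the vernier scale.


LC = MSD / n_div
= 0.7 / 47
= 0.0149

0.0149


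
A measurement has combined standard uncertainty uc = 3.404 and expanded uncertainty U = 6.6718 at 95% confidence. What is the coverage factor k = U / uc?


k = U / uc
k = 6.6718 / 3.404
k = 1.96

1.96


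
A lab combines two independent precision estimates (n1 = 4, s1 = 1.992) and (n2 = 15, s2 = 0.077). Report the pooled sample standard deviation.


s_p = sqrt(((n1-1)*s1^2 + (n2-1)*s2^2) / (n1+n2-2))
numerator = (4-1)*1.992^2 + (15-1)*0.077^2 = 11.904192 + 0.083006 = 11.987198
denominator = 4 + 15 - 2 = 17
s_p^2 = 11.987198 / 17 = 0.70512929
s_p = sqrt(0.70512929) = 0.8397

0.8397


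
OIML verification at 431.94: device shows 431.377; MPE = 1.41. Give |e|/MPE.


e = indication - reference = 431.377 - 431.94 = -0.5630
|e| = 0.5630
ratio = |e| / MPE = 0.5630 / 1.41
ratio = 0.3993

0.3993


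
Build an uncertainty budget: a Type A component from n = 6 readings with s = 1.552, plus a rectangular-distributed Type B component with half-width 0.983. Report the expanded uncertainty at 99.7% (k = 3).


u_A = s / sqrt(n) = 1.552 / sqrt(6) = 0.63360135
u_B = half_width / sqrt(3) = 0.983 / sqrt(3) = 0.56753531
uc = sqrt(u_A^2 + u_B^2) = sqrt(0.63360135^2 + 0.56753531^2) = 0.85061566
U = k * uc = 3 * 0.85061566
U = 2.5518

2.5518


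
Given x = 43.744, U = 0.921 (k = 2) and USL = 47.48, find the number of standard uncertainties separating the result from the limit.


u = U / k = 0.921 / 2 = 0.4605
margin = |USL - x| = |47.48 - 43.744| = 3.736
z = margin / u = 3.736 / 0.4605
z = 8.1129

8.1129


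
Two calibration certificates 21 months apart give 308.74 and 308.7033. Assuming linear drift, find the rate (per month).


rate = (v2 - v1) / months
= (308.7033 - 308.74) / 21
= -0.0367 / 21
= -0.0017

-0.0017


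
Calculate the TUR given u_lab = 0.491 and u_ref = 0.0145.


TUR = u_lab / u_ref
= 0.491 / 0.0145
= 33.8621

33.8621


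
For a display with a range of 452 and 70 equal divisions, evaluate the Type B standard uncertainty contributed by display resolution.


resolution = range / divisions
resolution = 452 / 70 = 6.4571429
u_res = resolution / (2*sqrt(3))
u_res = 6.4571429 / 3.4641016
u_res = 1.8640

1.8640


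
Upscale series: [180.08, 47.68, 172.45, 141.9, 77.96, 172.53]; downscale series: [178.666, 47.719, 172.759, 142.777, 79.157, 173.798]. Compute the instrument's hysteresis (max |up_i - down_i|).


|180.08 - 178.666| = 1.4140
|47.68 - 47.719| = 0.0390
|172.45 - 172.759| = 0.3090
|141.9 - 142.777| = 0.8770
|77.96 - 79.157| = 1.1970
|172.53 - 173.798| = 1.2680
hysteresis = max(diffs) = 1.4140

1.4140


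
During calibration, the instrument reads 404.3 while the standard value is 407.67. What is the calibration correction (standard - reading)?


Correction = standard - reading
= 407.67 - 404.3
= 3.3700

3.3700


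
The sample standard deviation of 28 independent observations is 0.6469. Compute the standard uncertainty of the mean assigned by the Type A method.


u_A = s / sqrt(n)
u_A = 0.6469 / sqrt(28)
u_A = 0.6469 / 5.2915026
u_A = 0.1223

0.1223


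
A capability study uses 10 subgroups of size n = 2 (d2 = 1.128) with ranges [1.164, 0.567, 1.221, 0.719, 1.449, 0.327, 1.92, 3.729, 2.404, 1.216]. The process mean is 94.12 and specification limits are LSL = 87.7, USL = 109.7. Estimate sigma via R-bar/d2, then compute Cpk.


R_bar = (1.164 + 0.567 + 1.221 + 0.719 + 1.449 + 0.327 + 1.92 + 3.729 + 2.404 + 1.216) / 10 = 1.4716
sigma = R_bar / d2 = 1.4716 / 1.128 = 1.3046099
Cp = (USL - LSL)/(6*sigma) = (109.7 - 87.7)/(6*1.3046099) = 2.8105
Cpu = (109.7 - 94.12)/(3*1.3046099) = 3.9808
Cpl = (94.12 - 87.7)/(3*1.3046099) = 1.6403
Cpk = min(Cpu, Cpl) = 1.6403

1.6403


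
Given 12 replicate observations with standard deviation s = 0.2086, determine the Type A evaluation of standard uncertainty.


u_A = s / sqrt(n)
u_A = 0.2086 / sqrt(12)
u_A = 0.2086 / 3.4641016
u_A = 0.0602

0.0602


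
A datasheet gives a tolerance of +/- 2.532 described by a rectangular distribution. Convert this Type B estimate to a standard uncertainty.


u_B = half_width / sqrt(3)
u_B = 2.532 / 1.7320508
u_B = 1.4619

1.4619


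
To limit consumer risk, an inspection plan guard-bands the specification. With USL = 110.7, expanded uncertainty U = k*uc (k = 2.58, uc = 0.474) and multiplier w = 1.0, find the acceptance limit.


U = k * uc = 2.58 * 0.474 = 1.22292
guard band g = w * U = 1.0 * 1.22292 = 1.22292
AL = USL - g = 110.7 - 1.22292
AL = 109.4771

109.4771


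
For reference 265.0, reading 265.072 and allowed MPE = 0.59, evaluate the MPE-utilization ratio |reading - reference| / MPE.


e = indication - reference = 265.072 - 265.0 = 0.0720
|e| = 0.0720
ratio = |e| / MPE = 0.0720 / 0.59
ratio = 0.1220

0.1220


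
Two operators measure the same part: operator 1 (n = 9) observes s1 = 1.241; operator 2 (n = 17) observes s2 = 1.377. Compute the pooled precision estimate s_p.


s_p = sqrt(((n1-1)*s1^2 + (n2-1)*s2^2) / (n1+n2-2))
numerator = (9-1)*1.241^2 + (17-1)*1.377^2 = 12.320648 + 30.338064 = 42.658712
denominator = 9 + 17 - 2 = 24
s_p^2 = 42.658712 / 24 = 1.7774463
s_p = sqrt(1.7774463) = 1.3332

1.3332


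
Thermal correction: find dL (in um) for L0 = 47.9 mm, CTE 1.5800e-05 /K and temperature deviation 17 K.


dL = L * alpha * dT
= 47.9 * 1.5800e-05 * 17
= 0.0128659 mm
dL_um = 0.0128659 * 1000 = 12.8659 um

12.8659


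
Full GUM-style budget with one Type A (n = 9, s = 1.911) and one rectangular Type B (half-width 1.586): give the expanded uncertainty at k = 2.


u_A = s / sqrt(n) = 1.911 / sqrt(9) = 0.637
u_B = half_width / sqrt(3) = 1.586 / sqrt(3) = 0.91567753
uc = sqrt(u_A^2 + u_B^2) = sqrt(0.637^2 + 0.91567753^2) = 1.1154525
U = k * uc = 2 * 1.1154525
U = 2.2309

2.2309


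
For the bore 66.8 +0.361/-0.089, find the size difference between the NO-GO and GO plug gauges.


GO = nominal - lower_tol (smallest hole = maximum material condition)
GO = 66.8 - 0.089 = 66.711
NO-GO = nominal + upper_tol (largest hole = least material condition)
NO-GO = 66.8 + 0.361 = 67.161
spread = NO-GO - GO = 67.161 - 66.711 = 0.4500

0.4500


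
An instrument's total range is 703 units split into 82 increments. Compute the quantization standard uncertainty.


resolution = range / divisions
resolution = 703 / 82 = 8.5731707
u_res = resolution / (2*sqrt(3))
u_res = 8.5731707 / 3.4641016
u_res = 2.4749

2.4749


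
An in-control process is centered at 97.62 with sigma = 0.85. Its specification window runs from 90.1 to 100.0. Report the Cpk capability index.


Cpu = (USL - mean) / (3*sigma) = (100.0 - 97.62) / (3*0.85) = 0.9333
Cpl = (mean - LSL) / (3*sigma) = (97.62 - 90.1) / (3*0.85) = 2.9490
Cpk = min(Cpu, Cpl) = 0.9333

0.9333


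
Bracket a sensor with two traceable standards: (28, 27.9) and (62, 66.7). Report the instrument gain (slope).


slope = (y2 - y1) / (x2 - x1)
= (66.7 - 27.9) / (62 - 28)
= 38.8000 / 34
= 1.1412

1.1412


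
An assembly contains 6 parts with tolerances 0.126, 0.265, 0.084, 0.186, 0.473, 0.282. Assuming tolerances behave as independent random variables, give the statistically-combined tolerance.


RSS = sqrt(0.126^2 + 0.265^2 + 0.084^2 + 0.186^2 + 0.473^2 + 0.282^2)
= sqrt(0.431006)
= 0.6565

0.6565


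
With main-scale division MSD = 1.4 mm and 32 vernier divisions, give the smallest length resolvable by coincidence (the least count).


LC = MSD / n_div
= 1.4 / 32
= 0.0437

0.0437


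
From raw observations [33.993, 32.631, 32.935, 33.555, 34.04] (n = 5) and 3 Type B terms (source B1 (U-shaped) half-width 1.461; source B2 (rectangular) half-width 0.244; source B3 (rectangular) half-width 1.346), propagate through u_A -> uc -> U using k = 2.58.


mean = (33.993 + 32.631 + 32.935 + 33.555 + 34.04) / 5 = 33.4308
s = sqrt(sum((x - mean)^2)/(n-1)) = 0.63010253
u_A = s / sqrt(n) = 0.63010253 / sqrt(5) = 0.28179042
u_B1 = 1.461 / sqrt(2) = 1.033083
u_B2 = 0.244 / sqrt(3) = 0.14087347
u_B3 = 1.346 / sqrt(3) = 0.77711346
uc = sqrt(0.28179042^2 + 1.033083^2 + 0.14087347^2 + 0.77711346^2) = 1.3305702
U = k * uc = 2.58 * 1.3305702
U = 3.4329

3.4329


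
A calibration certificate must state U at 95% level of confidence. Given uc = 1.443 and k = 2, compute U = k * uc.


U = k * uc
U = 2 * 1.443
U = 2.8860

2.8860


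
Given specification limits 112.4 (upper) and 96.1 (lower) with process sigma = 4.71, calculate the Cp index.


Cp = (USL - LSL) / (6 * sigma)
= (112.4 - 96.1) / (6 * 4.71)
= 16.3000 / 28.2600
= 0.5768

0.5768


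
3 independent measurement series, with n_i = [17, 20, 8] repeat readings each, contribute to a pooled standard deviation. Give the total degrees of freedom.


nu = sum_i (n_i - 1)
nu = ((17 - 1) + (20 - 1) + (8 - 1))
nu = 16 + 19 + 7
nu = 42

42


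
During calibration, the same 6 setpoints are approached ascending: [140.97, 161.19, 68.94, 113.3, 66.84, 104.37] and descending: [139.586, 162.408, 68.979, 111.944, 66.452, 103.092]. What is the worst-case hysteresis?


|140.97 - 139.586| = 1.3840
|161.19 - 162.408| = 1.2180
|68.94 - 68.979| = 0.0390
|113.3 - 111.944| = 1.3560
|66.84 - 66.452| = 0.3880
|104.37 - 103.092| = 1.2780
hysteresis = max(diffs) = 1.3840

1.3840


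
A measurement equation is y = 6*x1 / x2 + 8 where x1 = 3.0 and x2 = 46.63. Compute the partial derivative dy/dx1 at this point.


y = 6*x1 / x2 + 8
dy/dx1 = 6/x2
Evaluate at x2 = 46.63: c1 = 6 / 46.63
c1 = 0.1287

0.1287


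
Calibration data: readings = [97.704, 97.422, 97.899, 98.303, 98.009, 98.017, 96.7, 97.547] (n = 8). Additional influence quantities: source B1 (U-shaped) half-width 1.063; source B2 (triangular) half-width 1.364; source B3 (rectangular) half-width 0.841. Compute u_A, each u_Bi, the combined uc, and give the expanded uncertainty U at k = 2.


mean = (97.704 + 97.422 + 97.899 + 98.303 + 98.009 + 98.017 + 96.7 + 97.547) / 8 = 97.700125
s = sqrt(sum((x - mean)^2)/(n-1)) = 0.49278927
u_A = s / sqrt(n) = 0.49278927 / sqrt(8) = 0.17422732
u_B1 = 1.063 / sqrt(2) = 0.75165451
u_B2 = 1.364 / sqrt(6) = 0.55685067
u_B3 = 0.841 / sqrt(3) = 0.48555158
uc = sqrt(0.17422732^2 + 0.75165451^2 + 0.55685067^2 + 0.48555158^2) = 1.0682615
U = k * uc = 2 * 1.0682615
U = 2.1365

2.1365


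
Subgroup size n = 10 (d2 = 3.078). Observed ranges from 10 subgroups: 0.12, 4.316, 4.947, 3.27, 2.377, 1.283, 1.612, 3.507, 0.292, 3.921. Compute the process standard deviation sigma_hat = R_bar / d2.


R_bar = (0.12 + 4.316 + 4.947 + 3.27 + 2.377 + 1.283 + 1.612 + 3.507 + 0.292 + 3.921) / 10
R_bar = 25.645 / 10 = 2.5645
sigma_hat = R_bar / d2 = 2.5645 / 3.078 = 0.8332

0.8332


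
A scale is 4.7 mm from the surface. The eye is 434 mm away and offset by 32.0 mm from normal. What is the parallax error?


error = h * offset / d
= 4.7 * 32.0 / 434
= 0.3465

0.3465


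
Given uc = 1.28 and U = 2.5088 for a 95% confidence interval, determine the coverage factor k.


k = U / uc
k = 2.5088 / 1.28
k = 1.96

1.96


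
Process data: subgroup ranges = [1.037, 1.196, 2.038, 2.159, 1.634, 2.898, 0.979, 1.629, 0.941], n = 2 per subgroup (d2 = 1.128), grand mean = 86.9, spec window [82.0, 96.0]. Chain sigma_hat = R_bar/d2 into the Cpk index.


R_bar = (1.037 + 1.196 + 2.038 + 2.159 + 1.634 + 2.898 + 0.979 + 1.629 + 0.941) / 9 = 1.6123333
sigma = R_bar / d2 = 1.6123333 / 1.128 = 1.4293735
Cp = (USL - LSL)/(6*sigma) = (96.0 - 82.0)/(6*1.4293735) = 1.6324
Cpu = (96.0 - 86.9)/(3*1.4293735) = 2.1221
Cpl = (86.9 - 82.0)/(3*1.4293735) = 1.1427
Cpk = min(Cpu, Cpl) = 1.1427

1.1427


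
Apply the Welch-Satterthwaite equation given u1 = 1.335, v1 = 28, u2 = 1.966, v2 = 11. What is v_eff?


uc = sqrt(u1^2 + u2^2) = sqrt(1.335^2 + 1.966^2) = 2.3764219
v_eff = uc^4 / (u1^4/v1 + u2^4/v2)
= 2.3764219^4 / (1.335^4/28 + 1.966^4/11)
= 31.892913 / 1.4715703
v_eff = 21.6727

21.6727


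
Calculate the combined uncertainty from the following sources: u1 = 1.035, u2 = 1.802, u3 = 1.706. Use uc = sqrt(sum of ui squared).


uc = sqrt(1.035^2 + 1.802^2 + 1.706^2)
uc = sqrt(7.228865)
uc = 2.6887

2.6887


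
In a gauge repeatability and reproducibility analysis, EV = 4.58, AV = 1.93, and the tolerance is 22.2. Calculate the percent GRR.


GRR = sqrt(EV^2 + AV^2) = sqrt(4.58^2 + 1.93^2) = 4.9700402
%GRR = GRR / tol * 100 = 4.9700402 / 22.2 * 100
%GRR = 22.3876

22.3876


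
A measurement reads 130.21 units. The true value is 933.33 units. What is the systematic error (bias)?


Systematic error = measured - true
= 130.21 - 933.33
= -803.1200

-803.1200


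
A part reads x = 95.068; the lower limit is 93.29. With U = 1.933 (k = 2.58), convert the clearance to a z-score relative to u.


u = U / k = 1.933 / 2.58 = 0.74922481
margin = |LSL - x| = |93.29 - 95.068| = 1.778
z = margin / u = 1.778 / 0.74922481
z = 2.3731

2.3731


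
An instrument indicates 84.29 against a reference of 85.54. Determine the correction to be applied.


Correction = standard - reading
= 85.54 - 84.29
= 1.2500

1.2500


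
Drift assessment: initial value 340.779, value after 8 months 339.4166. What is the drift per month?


rate = (v2 - v1) / months
= (339.4166 - 340.779) / 8
= -1.3624 / 8
= -0.1703

-0.1703


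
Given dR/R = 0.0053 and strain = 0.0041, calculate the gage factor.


GF = (dR/R) / epsilon
= 0.0053 / 0.0041
= 1.2927

1.2927


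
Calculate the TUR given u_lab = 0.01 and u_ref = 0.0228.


TUR = u_lab / u_ref
= 0.01 / 0.0228
= 0.4386

0.4386


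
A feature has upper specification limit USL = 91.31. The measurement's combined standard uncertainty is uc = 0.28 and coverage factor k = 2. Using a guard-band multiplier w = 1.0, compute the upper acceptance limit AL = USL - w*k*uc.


U = k * uc = 2 * 0.28 = 0.56
guard band g = w * U = 1.0 * 0.56 = 0.56
AL = USL - g = 91.31 - 0.56
AL = 90.7500

90.7500


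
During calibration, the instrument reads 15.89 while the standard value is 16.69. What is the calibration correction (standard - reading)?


Correction = standard - reading
= 16.69 - 15.89
= 0.8000

0.8000


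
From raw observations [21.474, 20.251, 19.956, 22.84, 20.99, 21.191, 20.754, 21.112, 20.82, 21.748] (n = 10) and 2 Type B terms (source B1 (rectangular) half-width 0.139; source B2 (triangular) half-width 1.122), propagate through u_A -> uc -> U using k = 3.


mean = (21.474 + 20.251 + 19.956 + 22.84 + 20.99 + 21.191 + 20.754 + 21.112 + 20.82 + 21.748) / 10 = 21.1136
s = sqrt(sum((x - mean)^2)/(n-1)) = 0.80510237
u_A = s / sqrt(n) = 0.80510237 / sqrt(10) = 0.25459572
u_B1 = 0.139 / sqrt(3) = 0.080251687
u_B2 = 1.122 / sqrt(6) = 0.45805458
uc = sqrt(0.25459572^2 + 0.080251687^2 + 0.45805458^2) = 0.53016348
U = k * uc = 3 * 0.53016348
U = 1.5905

1.5905


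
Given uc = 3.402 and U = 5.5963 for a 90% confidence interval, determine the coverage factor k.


k = U / uc
k = 5.5963 / 3.402
k = 1.645

1.645


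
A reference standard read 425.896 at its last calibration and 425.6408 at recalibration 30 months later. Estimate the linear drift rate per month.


rate = (v2 - v1) / months
= (425.6408 - 425.896) / 30
= -0.2552 / 30
= -0.0085

-0.0085


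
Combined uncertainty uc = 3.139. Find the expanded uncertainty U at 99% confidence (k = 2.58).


U = k * uc
U = 2.58 * 3.139
U = 8.0986

8.0986


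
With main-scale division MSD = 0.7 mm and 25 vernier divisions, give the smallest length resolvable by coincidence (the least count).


LC = MSD / n_div
= 0.7 / 25
= 0.0280

0.0280


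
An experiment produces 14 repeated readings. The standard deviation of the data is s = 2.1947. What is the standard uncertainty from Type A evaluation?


u_A = s / sqrt(n)
u_A = 2.1947 / sqrt(14)
u_A = 2.1947 / 3.7416574
u_A = 0.5866

0.5866


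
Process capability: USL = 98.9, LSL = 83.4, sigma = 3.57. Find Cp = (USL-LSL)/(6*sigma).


Cp = (USL - LSL) / (6 * sigma)
= (98.9 - 83.4) / (6 * 3.57)
= 15.5000 / 21.4200
= 0.7236

0.7236


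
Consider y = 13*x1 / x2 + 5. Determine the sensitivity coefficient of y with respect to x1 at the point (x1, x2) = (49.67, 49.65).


y = 13*x1 / x2 + 5
dy/dx1 = 13/x2
Evaluate at x2 = 49.65: c1 = 13 / 49.65
c1 = 0.2618

0.2618


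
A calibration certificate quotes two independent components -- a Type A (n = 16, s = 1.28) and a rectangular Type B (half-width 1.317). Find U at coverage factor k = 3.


u_A = s / sqrt(n) = 1.28 / sqrt(16) = 0.32
u_B = half_width / sqrt(3) = 1.317 / sqrt(3) = 0.7603703
uc = sqrt(u_A^2 + u_B^2) = sqrt(0.32^2 + 0.7603703^2) = 0.82496242
U = k * uc = 3 * 0.82496242
U = 2.4749

2.4749


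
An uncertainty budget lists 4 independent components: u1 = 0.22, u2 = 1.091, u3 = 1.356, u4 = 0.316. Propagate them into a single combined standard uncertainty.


uc = sqrt(0.22^2 + 1.091^2 + 1.356^2 + 0.316^2)
uc = sqrt(3.177273)
uc = 1.7825

1.7825


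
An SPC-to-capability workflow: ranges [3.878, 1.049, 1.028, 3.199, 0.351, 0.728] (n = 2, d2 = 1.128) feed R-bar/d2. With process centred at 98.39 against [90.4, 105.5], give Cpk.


R_bar = (3.878 + 1.049 + 1.028 + 3.199 + 0.351 + 0.728) / 6 = 1.7055
sigma = R_bar / d2 = 1.7055 / 1.128 = 1.5119681
Cp = (USL - LSL)/(6*sigma) = (105.5 - 90.4)/(6*1.5119681) = 1.6645
Cpu = (105.5 - 98.39)/(3*1.5119681) = 1.5675
Cpl = (98.39 - 90.4)/(3*1.5119681) = 1.7615
Cpk = min(Cpu, Cpl) = 1.5675

1.5675


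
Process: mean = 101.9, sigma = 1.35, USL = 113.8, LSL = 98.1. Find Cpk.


Cpu = (USL - mean) / (3*sigma) = (113.8 - 101.9) / (3*1.35) = 2.9383
Cpl = (mean - LSL) / (3*sigma) = (101.9 - 98.1) / (3*1.35) = 0.9383
Cpk = min(Cpu, Cpl) = 0.9383

0.9383


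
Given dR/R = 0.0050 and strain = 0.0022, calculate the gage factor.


GF = (dR/R) / epsilon
= 0.0050 / 0.0022
= 2.2727

2.2727


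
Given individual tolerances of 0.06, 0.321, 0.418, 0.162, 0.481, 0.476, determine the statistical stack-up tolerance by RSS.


RSS = sqrt(0.06^2 + 0.321^2 + 0.418^2 + 0.162^2 + 0.481^2 + 0.476^2)
= sqrt(0.765546)
= 0.8750

0.8750


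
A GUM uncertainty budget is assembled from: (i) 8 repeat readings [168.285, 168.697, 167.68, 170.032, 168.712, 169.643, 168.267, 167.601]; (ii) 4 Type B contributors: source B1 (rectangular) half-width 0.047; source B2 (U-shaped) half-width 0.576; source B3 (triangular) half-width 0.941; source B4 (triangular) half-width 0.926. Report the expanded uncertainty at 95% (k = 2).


mean = (168.285 + 168.697 + 167.68 + 170.032 + 168.712 + 169.643 + 168.267 + 167.601) / 8 = 168.614625
s = sqrt(sum((x - mean)^2)/(n-1)) = 0.86298733
u_A = s / sqrt(n) = 0.86298733 / sqrt(8) = 0.3051121
u_B1 = 0.047 / sqrt(3) = 0.027135463
u_B2 = 0.576 / sqrt(2) = 0.40729351
u_B3 = 0.941 / sqrt(6) = 0.38416164
u_B4 = 0.926 / sqrt(6) = 0.37803792
uc = sqrt(0.3051121^2 + 0.027135463^2 + 0.40729351^2 + 0.38416164^2 + 0.37803792^2) = 0.7417618
U = k * uc = 2 * 0.7417618
U = 1.4835

1.4835


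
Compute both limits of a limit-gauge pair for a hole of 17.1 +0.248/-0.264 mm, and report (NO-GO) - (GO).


GO = nominal - lower_tol (smallest hole = maximum material condition)
GO = 17.1 - 0.264 = 16.836
NO-GO = nominal + upper_tol (largest hole = least material condition)
NO-GO = 17.1 + 0.248 = 17.348
spread = NO-GO - GO = 17.348 - 16.836 = 0.5120

0.5120


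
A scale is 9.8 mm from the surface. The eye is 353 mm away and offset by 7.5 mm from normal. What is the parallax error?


error = h * offset / d
= 9.8 * 7.5 / 353
= 0.2082

0.2082


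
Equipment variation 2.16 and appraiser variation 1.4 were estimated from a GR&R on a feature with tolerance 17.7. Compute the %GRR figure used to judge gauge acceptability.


GRR = sqrt(EV^2 + AV^2) = sqrt(2.16^2 + 1.4^2) = 2.5740241
%GRR = GRR / tol * 100 = 2.5740241 / 17.7 * 100
%GRR = 14.5425

14.5425


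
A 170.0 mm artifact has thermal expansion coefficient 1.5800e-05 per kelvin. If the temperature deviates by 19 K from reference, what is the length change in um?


dL = L * alpha * dT
= 170.0 * 1.5800e-05 * 19
= 0.0510340 mm
dL_um = 0.0510340 * 1000 = 51.0340 um

51.0340


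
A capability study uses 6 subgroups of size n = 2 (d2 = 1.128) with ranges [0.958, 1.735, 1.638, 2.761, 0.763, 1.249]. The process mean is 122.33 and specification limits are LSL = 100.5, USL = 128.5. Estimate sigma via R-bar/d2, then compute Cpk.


R_bar = (0.958 + 1.735 + 1.638 + 2.761 + 0.763 + 1.249) / 6 = 1.5173333
sigma = R_bar / d2 = 1.5173333 / 1.128 = 1.3451536
Cp = (USL - LSL)/(6*sigma) = (128.5 - 100.5)/(6*1.3451536) = 3.4692
Cpu = (128.5 - 122.33)/(3*1.3451536) = 1.5289
Cpl = (122.33 - 100.5)/(3*1.3451536) = 5.4095
Cpk = min(Cpu, Cpl) = 1.5289

1.5289
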